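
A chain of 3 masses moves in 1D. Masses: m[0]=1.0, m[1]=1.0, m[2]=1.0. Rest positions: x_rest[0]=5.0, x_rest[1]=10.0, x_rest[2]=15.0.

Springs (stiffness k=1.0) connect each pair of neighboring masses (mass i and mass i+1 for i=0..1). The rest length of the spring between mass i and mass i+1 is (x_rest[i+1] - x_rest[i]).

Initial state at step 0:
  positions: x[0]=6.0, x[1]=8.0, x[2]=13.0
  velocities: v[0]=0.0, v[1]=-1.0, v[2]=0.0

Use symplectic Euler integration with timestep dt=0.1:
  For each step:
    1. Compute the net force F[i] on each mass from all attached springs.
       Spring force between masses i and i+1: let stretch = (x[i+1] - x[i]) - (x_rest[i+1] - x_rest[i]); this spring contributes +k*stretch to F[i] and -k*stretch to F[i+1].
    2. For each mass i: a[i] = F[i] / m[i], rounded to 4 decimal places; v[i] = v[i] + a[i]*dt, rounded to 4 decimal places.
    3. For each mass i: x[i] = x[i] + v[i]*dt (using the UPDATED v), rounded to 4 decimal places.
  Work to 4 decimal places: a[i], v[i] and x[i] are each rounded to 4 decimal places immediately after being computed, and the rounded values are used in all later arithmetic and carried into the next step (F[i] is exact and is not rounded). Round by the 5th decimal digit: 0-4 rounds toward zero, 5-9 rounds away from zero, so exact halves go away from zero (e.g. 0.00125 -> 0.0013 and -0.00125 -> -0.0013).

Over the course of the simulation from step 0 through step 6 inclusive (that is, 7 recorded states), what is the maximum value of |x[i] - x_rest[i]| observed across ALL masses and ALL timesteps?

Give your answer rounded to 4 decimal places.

Answer: 2.1165

Derivation:
Step 0: x=[6.0000 8.0000 13.0000] v=[0.0000 -1.0000 0.0000]
Step 1: x=[5.9700 7.9300 13.0000] v=[-0.3000 -0.7000 0.0000]
Step 2: x=[5.9096 7.8911 12.9993] v=[-0.6040 -0.3890 -0.0070]
Step 3: x=[5.8190 7.8835 12.9975] v=[-0.9059 -0.0763 -0.0178]
Step 4: x=[5.6991 7.9064 12.9946] v=[-1.1995 0.2287 -0.0292]
Step 5: x=[5.5512 7.9581 12.9908] v=[-1.4788 0.5168 -0.0380]
Step 6: x=[5.3774 8.0360 12.9867] v=[-1.7381 0.7794 -0.0413]
Max displacement = 2.1165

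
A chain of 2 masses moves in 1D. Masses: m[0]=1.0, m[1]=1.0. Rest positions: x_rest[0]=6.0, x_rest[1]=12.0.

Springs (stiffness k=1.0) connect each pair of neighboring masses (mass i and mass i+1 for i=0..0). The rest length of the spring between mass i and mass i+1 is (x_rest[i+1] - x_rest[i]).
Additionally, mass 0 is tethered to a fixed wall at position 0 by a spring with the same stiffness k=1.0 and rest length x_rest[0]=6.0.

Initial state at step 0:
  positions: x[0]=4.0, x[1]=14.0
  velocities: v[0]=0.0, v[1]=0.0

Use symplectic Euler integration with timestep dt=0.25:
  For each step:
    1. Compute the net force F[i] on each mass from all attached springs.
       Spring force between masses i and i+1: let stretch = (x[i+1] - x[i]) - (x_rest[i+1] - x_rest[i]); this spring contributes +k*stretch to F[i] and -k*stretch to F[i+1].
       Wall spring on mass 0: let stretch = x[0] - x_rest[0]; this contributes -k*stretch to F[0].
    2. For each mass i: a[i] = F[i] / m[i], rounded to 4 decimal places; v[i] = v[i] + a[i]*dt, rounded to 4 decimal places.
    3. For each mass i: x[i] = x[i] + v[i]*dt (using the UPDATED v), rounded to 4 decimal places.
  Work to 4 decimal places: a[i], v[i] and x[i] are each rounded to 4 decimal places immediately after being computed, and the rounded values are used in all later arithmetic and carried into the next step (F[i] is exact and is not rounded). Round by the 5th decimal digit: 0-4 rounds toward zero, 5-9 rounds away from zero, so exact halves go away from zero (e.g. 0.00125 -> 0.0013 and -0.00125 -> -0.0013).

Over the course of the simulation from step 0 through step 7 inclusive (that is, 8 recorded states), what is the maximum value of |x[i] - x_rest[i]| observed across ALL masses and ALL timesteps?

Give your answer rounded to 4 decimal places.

Step 0: x=[4.0000 14.0000] v=[0.0000 0.0000]
Step 1: x=[4.3750 13.7500] v=[1.5000 -1.0000]
Step 2: x=[5.0625 13.2891] v=[2.7500 -1.8438]
Step 3: x=[5.9478 12.6890] v=[3.5410 -2.4005]
Step 4: x=[6.8827 12.0426] v=[3.7394 -2.5858]
Step 5: x=[7.7099 11.4487] v=[3.3087 -2.3758]
Step 6: x=[8.2889 10.9961] v=[2.3159 -1.8105]
Step 7: x=[8.5190 10.7493] v=[0.9205 -0.9873]
Max displacement = 2.5190

Answer: 2.5190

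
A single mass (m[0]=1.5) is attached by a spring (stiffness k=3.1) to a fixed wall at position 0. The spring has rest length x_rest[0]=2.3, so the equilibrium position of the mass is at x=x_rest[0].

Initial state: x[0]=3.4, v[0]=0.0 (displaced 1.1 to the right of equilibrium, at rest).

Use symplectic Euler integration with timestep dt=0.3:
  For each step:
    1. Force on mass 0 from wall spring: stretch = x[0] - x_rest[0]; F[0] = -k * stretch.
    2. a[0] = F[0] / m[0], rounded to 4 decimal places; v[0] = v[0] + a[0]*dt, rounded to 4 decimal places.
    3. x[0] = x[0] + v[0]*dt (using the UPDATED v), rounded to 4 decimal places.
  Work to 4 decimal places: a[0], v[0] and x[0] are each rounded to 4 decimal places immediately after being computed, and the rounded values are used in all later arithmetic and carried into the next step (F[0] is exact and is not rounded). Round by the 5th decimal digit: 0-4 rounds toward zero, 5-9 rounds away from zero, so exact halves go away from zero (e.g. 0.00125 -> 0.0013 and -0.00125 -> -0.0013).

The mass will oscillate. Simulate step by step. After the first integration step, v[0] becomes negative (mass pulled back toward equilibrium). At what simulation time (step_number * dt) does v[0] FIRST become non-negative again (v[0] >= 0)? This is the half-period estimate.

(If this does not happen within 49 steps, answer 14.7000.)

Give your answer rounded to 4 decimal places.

Answer: 2.4000

Derivation:
Step 0: x=[3.4000] v=[0.0000]
Step 1: x=[3.1954] v=[-0.6820]
Step 2: x=[2.8242] v=[-1.2372]
Step 3: x=[2.3555] v=[-1.5622]
Step 4: x=[1.8765] v=[-1.5966]
Step 5: x=[1.4763] v=[-1.3340]
Step 6: x=[1.2293] v=[-0.8233]
Step 7: x=[1.1815] v=[-0.1595]
Step 8: x=[1.3417] v=[0.5340]
First v>=0 after going negative at step 8, time=2.4000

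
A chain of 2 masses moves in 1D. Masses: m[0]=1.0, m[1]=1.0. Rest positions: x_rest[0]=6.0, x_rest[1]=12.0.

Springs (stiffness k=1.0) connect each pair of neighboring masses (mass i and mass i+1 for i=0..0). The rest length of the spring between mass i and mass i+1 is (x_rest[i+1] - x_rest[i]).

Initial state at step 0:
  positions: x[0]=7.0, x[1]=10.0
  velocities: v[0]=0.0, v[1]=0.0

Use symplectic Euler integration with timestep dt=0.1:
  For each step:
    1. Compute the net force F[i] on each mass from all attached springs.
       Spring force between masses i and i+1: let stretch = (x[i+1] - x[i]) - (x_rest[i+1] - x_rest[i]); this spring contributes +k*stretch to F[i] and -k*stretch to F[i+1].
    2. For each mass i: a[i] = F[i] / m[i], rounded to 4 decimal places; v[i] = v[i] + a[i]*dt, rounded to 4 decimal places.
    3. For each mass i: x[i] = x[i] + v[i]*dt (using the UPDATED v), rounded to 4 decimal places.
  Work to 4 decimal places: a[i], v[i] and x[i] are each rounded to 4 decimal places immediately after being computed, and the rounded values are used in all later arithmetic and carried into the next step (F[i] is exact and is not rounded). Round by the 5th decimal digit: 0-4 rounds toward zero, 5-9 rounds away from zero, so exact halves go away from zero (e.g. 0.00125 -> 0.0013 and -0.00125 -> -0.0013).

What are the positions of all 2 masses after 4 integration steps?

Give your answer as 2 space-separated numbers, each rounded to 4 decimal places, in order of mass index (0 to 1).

Answer: 6.7089 10.2911

Derivation:
Step 0: x=[7.0000 10.0000] v=[0.0000 0.0000]
Step 1: x=[6.9700 10.0300] v=[-0.3000 0.3000]
Step 2: x=[6.9106 10.0894] v=[-0.5940 0.5940]
Step 3: x=[6.8230 10.1770] v=[-0.8761 0.8761]
Step 4: x=[6.7089 10.2911] v=[-1.1407 1.1407]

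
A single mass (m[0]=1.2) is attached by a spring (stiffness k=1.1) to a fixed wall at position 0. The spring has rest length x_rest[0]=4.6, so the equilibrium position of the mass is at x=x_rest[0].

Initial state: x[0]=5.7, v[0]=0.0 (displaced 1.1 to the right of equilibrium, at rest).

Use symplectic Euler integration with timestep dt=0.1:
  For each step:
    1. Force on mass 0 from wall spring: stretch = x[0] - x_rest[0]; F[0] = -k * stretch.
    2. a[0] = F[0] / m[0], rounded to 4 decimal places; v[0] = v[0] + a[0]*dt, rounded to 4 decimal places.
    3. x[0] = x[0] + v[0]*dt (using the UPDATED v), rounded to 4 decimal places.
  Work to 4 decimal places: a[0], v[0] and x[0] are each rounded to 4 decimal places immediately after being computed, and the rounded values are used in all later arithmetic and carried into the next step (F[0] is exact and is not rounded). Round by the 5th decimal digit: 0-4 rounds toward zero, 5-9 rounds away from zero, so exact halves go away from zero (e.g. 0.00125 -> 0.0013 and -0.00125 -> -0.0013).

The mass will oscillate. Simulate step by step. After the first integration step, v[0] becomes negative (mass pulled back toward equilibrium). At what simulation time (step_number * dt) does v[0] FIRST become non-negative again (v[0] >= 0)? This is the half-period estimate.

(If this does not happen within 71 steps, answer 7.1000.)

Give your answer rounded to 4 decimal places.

Step 0: x=[5.7000] v=[0.0000]
Step 1: x=[5.6899] v=[-0.1008]
Step 2: x=[5.6698] v=[-0.2007]
Step 3: x=[5.6399] v=[-0.2988]
Step 4: x=[5.6005] v=[-0.3941]
Step 5: x=[5.5519] v=[-0.4858]
Step 6: x=[5.4946] v=[-0.5731]
Step 7: x=[5.4291] v=[-0.6551]
Step 8: x=[5.3560] v=[-0.7311]
Step 9: x=[5.2760] v=[-0.8004]
Step 10: x=[5.1898] v=[-0.8624]
Step 11: x=[5.0982] v=[-0.9165]
Step 12: x=[5.0020] v=[-0.9622]
Step 13: x=[4.9021] v=[-0.9991]
Step 14: x=[4.7994] v=[-1.0268]
Step 15: x=[4.6949] v=[-1.0451]
Step 16: x=[4.5895] v=[-1.0538]
Step 17: x=[4.4842] v=[-1.0528]
Step 18: x=[4.3800] v=[-1.0422]
Step 19: x=[4.2778] v=[-1.0220]
Step 20: x=[4.1786] v=[-0.9925]
Step 21: x=[4.0832] v=[-0.9539]
Step 22: x=[3.9926] v=[-0.9065]
Step 23: x=[3.9075] v=[-0.8508]
Step 24: x=[3.8288] v=[-0.7873]
Step 25: x=[3.7571] v=[-0.7166]
Step 26: x=[3.6932] v=[-0.6393]
Step 27: x=[3.6376] v=[-0.5562]
Step 28: x=[3.5908] v=[-0.4680]
Step 29: x=[3.5533] v=[-0.3755]
Step 30: x=[3.5253] v=[-0.2796]
Step 31: x=[3.5072] v=[-0.1811]
Step 32: x=[3.4991] v=[-0.0809]
Step 33: x=[3.5011] v=[0.0200]
First v>=0 after going negative at step 33, time=3.3000

Answer: 3.3000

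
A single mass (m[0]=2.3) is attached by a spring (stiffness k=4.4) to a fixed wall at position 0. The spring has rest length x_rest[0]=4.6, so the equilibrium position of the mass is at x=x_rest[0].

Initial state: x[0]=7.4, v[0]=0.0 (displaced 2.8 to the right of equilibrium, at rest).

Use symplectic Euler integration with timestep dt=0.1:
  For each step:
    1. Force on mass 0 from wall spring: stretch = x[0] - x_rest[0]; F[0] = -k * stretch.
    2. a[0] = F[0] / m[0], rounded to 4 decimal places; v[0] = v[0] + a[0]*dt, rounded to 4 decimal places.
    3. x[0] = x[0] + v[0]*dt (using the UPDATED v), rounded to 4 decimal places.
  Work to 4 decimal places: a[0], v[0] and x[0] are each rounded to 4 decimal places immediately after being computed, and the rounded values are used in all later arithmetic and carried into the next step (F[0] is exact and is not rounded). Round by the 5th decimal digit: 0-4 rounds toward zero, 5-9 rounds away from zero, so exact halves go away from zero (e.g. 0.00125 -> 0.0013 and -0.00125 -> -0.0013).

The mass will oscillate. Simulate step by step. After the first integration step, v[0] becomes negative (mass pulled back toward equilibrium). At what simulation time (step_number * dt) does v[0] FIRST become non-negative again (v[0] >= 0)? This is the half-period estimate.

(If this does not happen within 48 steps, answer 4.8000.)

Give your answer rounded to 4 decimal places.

Answer: 2.3000

Derivation:
Step 0: x=[7.4000] v=[0.0000]
Step 1: x=[7.3464] v=[-0.5357]
Step 2: x=[7.2403] v=[-1.0611]
Step 3: x=[7.0837] v=[-1.5662]
Step 4: x=[6.8796] v=[-2.0413]
Step 5: x=[6.6319] v=[-2.4774]
Step 6: x=[6.3453] v=[-2.8661]
Step 7: x=[6.0253] v=[-3.2000]
Step 8: x=[5.6780] v=[-3.4727]
Step 9: x=[5.3101] v=[-3.6789]
Step 10: x=[4.9286] v=[-3.8148]
Step 11: x=[4.5408] v=[-3.8777]
Step 12: x=[4.1542] v=[-3.8664]
Step 13: x=[3.7761] v=[-3.7811]
Step 14: x=[3.4138] v=[-3.6235]
Step 15: x=[3.0741] v=[-3.3966]
Step 16: x=[2.7636] v=[-3.1047]
Step 17: x=[2.4883] v=[-2.7534]
Step 18: x=[2.2534] v=[-2.3494]
Step 19: x=[2.0634] v=[-1.9005]
Step 20: x=[1.9219] v=[-1.4152]
Step 21: x=[1.8316] v=[-0.9029]
Step 22: x=[1.7943] v=[-0.3733]
Step 23: x=[1.8106] v=[0.1634]
First v>=0 after going negative at step 23, time=2.3000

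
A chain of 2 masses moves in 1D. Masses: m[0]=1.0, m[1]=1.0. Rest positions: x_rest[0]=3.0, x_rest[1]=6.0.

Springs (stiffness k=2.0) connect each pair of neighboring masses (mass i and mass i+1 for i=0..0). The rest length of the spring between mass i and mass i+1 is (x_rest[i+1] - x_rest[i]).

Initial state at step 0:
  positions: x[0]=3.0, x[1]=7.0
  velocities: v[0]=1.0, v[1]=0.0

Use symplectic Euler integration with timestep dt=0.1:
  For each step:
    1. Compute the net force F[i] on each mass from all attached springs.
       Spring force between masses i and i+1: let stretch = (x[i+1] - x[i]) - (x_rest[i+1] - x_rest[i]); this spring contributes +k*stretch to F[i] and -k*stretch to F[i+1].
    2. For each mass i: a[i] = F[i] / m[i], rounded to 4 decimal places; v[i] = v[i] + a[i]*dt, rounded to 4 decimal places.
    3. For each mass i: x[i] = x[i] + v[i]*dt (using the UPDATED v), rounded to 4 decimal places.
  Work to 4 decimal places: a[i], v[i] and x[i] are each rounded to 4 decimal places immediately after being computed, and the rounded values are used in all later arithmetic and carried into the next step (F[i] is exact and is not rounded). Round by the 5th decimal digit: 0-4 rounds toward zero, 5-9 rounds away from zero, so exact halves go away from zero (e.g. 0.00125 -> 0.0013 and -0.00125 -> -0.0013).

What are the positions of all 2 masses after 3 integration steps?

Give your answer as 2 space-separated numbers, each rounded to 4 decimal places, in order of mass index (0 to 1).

Answer: 3.4081 6.8919

Derivation:
Step 0: x=[3.0000 7.0000] v=[1.0000 0.0000]
Step 1: x=[3.1200 6.9800] v=[1.2000 -0.2000]
Step 2: x=[3.2572 6.9428] v=[1.3720 -0.3720]
Step 3: x=[3.4081 6.8919] v=[1.5091 -0.5091]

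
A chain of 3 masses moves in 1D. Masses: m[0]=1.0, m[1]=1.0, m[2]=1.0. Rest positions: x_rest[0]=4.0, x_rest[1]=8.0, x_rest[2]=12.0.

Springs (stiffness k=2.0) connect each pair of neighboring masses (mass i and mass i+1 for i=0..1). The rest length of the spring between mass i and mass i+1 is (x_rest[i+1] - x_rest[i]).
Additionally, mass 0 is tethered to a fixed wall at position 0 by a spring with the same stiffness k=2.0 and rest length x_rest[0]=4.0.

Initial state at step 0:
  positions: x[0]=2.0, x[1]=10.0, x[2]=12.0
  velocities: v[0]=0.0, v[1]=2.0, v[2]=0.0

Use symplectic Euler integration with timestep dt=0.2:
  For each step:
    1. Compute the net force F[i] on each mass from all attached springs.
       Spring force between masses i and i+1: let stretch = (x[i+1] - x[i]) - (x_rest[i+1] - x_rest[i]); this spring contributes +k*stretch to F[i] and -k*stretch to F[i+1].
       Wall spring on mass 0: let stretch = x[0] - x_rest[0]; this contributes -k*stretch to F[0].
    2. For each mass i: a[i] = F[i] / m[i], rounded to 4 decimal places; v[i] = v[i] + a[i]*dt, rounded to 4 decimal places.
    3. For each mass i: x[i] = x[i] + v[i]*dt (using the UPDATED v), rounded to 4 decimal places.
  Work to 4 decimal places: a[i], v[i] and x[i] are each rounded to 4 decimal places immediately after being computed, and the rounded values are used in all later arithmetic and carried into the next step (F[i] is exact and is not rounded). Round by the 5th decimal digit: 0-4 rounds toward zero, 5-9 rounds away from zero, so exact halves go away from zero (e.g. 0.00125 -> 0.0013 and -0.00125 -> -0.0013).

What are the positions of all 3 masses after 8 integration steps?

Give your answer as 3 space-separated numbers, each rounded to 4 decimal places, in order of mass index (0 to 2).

Answer: 6.1188 8.3714 13.2614

Derivation:
Step 0: x=[2.0000 10.0000 12.0000] v=[0.0000 2.0000 0.0000]
Step 1: x=[2.4800 9.9200 12.1600] v=[2.4000 -0.4000 0.8000]
Step 2: x=[3.3568 9.4240 12.4608] v=[4.3840 -2.4800 1.5040]
Step 3: x=[4.4504 8.6856 12.8387] v=[5.4682 -3.6922 1.8893]
Step 4: x=[5.5268 7.9406 13.2043] v=[5.3821 -3.7250 1.8281]
Step 5: x=[6.3542 7.4236 13.4688] v=[4.1369 -2.5850 1.3226]
Step 6: x=[6.7588 7.3047 13.5697] v=[2.0230 -0.5947 0.5045]
Step 7: x=[6.6664 7.6433 13.4894] v=[-0.4622 1.6929 -0.4015]
Step 8: x=[6.1188 8.3714 13.2614] v=[-2.7380 3.6406 -1.1399]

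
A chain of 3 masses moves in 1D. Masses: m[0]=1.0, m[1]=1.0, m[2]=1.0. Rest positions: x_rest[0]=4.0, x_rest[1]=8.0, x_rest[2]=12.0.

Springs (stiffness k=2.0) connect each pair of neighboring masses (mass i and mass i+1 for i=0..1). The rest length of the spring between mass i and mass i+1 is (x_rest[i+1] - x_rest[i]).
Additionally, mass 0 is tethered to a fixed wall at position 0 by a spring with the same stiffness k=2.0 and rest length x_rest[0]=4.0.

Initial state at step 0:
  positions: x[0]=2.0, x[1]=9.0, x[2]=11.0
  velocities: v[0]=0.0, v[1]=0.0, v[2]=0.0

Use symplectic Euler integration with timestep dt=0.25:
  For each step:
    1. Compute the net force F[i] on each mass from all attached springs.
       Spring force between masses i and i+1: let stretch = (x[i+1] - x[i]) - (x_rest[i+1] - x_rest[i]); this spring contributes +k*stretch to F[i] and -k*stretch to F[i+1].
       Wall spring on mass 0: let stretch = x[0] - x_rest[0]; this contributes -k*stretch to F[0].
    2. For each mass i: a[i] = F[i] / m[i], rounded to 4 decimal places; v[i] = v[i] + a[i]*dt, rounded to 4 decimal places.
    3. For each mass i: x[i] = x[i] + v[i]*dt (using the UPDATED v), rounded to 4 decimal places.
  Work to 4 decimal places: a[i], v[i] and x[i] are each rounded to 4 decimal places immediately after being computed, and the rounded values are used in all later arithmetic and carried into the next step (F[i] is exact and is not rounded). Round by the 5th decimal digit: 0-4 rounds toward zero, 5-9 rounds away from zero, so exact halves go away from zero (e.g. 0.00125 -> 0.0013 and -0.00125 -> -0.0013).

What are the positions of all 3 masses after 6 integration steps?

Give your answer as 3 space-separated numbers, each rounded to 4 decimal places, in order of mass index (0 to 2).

Answer: 4.9379 7.0991 11.7374

Derivation:
Step 0: x=[2.0000 9.0000 11.0000] v=[0.0000 0.0000 0.0000]
Step 1: x=[2.6250 8.3750 11.2500] v=[2.5000 -2.5000 1.0000]
Step 2: x=[3.6406 7.3906 11.6406] v=[4.0625 -3.9375 1.5625]
Step 3: x=[4.6699 6.4687 12.0000] v=[4.1172 -3.6875 1.4375]
Step 4: x=[5.3403 6.0134 12.1680] v=[2.6817 -1.8213 0.6719]
Step 5: x=[5.4273 6.2433 12.0667] v=[0.3481 0.9195 -0.4054]
Step 6: x=[4.9379 7.0991 11.7374] v=[-1.9576 3.4232 -1.3171]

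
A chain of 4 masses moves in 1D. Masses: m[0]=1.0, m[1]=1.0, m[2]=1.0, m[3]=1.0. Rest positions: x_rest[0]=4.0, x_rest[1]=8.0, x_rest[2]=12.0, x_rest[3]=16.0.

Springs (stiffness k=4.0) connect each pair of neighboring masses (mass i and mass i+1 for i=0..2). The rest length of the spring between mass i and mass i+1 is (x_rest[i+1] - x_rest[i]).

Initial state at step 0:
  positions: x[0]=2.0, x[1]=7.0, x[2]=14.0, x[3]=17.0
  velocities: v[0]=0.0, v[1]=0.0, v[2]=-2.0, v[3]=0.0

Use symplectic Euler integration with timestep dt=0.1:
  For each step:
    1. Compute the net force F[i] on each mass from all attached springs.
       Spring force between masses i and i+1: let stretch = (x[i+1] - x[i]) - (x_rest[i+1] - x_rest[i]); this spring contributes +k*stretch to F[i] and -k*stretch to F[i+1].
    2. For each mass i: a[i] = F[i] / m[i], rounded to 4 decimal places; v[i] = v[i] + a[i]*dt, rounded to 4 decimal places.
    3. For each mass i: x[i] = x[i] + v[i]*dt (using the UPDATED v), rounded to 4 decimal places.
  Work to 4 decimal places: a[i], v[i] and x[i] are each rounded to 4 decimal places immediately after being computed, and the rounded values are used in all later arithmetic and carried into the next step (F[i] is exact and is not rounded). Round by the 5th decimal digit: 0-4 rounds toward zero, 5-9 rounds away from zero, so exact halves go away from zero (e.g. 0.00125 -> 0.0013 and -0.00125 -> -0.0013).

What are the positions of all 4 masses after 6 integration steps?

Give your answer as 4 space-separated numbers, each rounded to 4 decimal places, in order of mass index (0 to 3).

Step 0: x=[2.0000 7.0000 14.0000 17.0000] v=[0.0000 0.0000 -2.0000 0.0000]
Step 1: x=[2.0400 7.0800 13.6400 17.0400] v=[0.4000 0.8000 -3.6000 0.4000]
Step 2: x=[2.1216 7.2208 13.1536 17.1040] v=[0.8160 1.4080 -4.8640 0.6400]
Step 3: x=[2.2472 7.3949 12.5879 17.1700] v=[1.2557 1.7414 -5.6570 0.6598]
Step 4: x=[2.4187 7.5709 11.9978 17.2127] v=[1.7148 1.7595 -5.9014 0.4270]
Step 5: x=[2.6363 7.7178 11.4392 17.2068] v=[2.1757 1.4694 -5.5862 -0.0590]
Step 6: x=[2.8971 7.8103 10.9624 17.1302] v=[2.6083 0.9254 -4.7677 -0.7660]

Answer: 2.8971 7.8103 10.9624 17.1302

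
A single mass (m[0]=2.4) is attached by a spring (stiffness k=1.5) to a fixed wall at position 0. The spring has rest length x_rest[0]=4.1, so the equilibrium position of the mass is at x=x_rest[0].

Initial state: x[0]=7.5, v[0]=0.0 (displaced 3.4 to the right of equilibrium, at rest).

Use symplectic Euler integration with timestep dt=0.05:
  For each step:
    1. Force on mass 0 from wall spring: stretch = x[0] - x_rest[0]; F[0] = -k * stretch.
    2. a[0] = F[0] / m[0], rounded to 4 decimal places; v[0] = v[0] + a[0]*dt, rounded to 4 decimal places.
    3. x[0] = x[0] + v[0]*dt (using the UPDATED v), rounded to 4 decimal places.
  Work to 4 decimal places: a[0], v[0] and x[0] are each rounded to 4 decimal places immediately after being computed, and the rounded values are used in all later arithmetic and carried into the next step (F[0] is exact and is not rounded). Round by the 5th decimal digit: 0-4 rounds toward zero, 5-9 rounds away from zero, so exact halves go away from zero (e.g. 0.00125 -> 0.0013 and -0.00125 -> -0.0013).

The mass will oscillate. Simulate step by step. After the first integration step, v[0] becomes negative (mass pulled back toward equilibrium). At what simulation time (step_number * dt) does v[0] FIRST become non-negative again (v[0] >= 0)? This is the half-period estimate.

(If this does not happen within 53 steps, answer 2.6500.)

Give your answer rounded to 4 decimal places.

Answer: 2.6500

Derivation:
Step 0: x=[7.5000] v=[0.0000]
Step 1: x=[7.4947] v=[-0.1063]
Step 2: x=[7.4841] v=[-0.2124]
Step 3: x=[7.4682] v=[-0.3182]
Step 4: x=[7.4470] v=[-0.4235]
Step 5: x=[7.4206] v=[-0.5281]
Step 6: x=[7.3890] v=[-0.6319]
Step 7: x=[7.3523] v=[-0.7347]
Step 8: x=[7.3105] v=[-0.8363]
Step 9: x=[7.2637] v=[-0.9366]
Step 10: x=[7.2119] v=[-1.0355]
Step 11: x=[7.1553] v=[-1.1327]
Step 12: x=[7.0939] v=[-1.2282]
Step 13: x=[7.0278] v=[-1.3218]
Step 14: x=[6.9571] v=[-1.4133]
Step 15: x=[6.8820] v=[-1.5026]
Step 16: x=[6.8025] v=[-1.5895]
Step 17: x=[6.7188] v=[-1.6740]
Step 18: x=[6.6310] v=[-1.7558]
Step 19: x=[6.5393] v=[-1.8349]
Step 20: x=[6.4437] v=[-1.9111]
Step 21: x=[6.3445] v=[-1.9843]
Step 22: x=[6.2418] v=[-2.0544]
Step 23: x=[6.1357] v=[-2.1213]
Step 24: x=[6.0265] v=[-2.1849]
Step 25: x=[5.9142] v=[-2.2451]
Step 26: x=[5.7991] v=[-2.3018]
Step 27: x=[5.6814] v=[-2.3549]
Step 28: x=[5.5612] v=[-2.4043]
Step 29: x=[5.4387] v=[-2.4500]
Step 30: x=[5.3141] v=[-2.4918]
Step 31: x=[5.1876] v=[-2.5297]
Step 32: x=[5.0594] v=[-2.5637]
Step 33: x=[4.9297] v=[-2.5937]
Step 34: x=[4.7987] v=[-2.6196]
Step 35: x=[4.6666] v=[-2.6414]
Step 36: x=[4.5336] v=[-2.6591]
Step 37: x=[4.4000] v=[-2.6727]
Step 38: x=[4.2659] v=[-2.6821]
Step 39: x=[4.1315] v=[-2.6873]
Step 40: x=[3.9971] v=[-2.6883]
Step 41: x=[3.8628] v=[-2.6851]
Step 42: x=[3.7289] v=[-2.6777]
Step 43: x=[3.5956] v=[-2.6661]
Step 44: x=[3.4631] v=[-2.6503]
Step 45: x=[3.3316] v=[-2.6304]
Step 46: x=[3.2013] v=[-2.6064]
Step 47: x=[3.0724] v=[-2.5783]
Step 48: x=[2.9451] v=[-2.5462]
Step 49: x=[2.8196] v=[-2.5101]
Step 50: x=[2.6961] v=[-2.4701]
Step 51: x=[2.5748] v=[-2.4262]
Step 52: x=[2.4559] v=[-2.3785]
Step 53: x=[2.3395] v=[-2.3271]
v[0] did not become non-negative within 53 steps; using fallback time=2.6500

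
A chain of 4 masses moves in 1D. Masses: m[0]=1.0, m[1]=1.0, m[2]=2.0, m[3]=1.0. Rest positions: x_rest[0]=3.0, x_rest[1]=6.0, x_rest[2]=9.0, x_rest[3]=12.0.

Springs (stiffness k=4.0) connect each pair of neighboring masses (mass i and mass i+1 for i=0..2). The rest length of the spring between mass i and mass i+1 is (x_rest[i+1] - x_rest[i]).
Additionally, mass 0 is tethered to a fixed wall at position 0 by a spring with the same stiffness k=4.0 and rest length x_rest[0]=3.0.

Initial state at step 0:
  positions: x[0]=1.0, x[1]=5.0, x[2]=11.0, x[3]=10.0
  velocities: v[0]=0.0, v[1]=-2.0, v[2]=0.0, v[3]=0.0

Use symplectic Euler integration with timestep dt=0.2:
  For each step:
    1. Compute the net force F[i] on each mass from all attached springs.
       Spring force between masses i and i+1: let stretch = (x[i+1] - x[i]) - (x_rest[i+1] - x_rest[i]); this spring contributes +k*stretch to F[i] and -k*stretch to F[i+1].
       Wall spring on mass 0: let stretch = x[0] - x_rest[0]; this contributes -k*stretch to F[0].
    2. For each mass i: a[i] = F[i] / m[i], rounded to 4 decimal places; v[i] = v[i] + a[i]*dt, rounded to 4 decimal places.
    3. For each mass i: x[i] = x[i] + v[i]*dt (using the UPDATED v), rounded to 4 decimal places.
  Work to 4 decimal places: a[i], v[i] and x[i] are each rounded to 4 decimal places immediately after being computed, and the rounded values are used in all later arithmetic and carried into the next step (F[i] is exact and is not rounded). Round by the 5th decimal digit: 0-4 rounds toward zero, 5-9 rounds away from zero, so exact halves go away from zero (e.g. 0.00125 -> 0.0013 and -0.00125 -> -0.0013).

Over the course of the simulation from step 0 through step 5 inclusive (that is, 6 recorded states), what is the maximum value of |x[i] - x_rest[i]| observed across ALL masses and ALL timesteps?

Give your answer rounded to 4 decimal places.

Step 0: x=[1.0000 5.0000 11.0000 10.0000] v=[0.0000 -2.0000 0.0000 0.0000]
Step 1: x=[1.4800 4.9200 10.4400 10.6400] v=[2.4000 -0.4000 -2.8000 3.2000]
Step 2: x=[2.2736 5.1728 9.4544 11.7280] v=[3.9680 1.2640 -4.9280 5.4400]
Step 3: x=[3.1673 5.6468 8.3082 12.9322] v=[4.4685 2.3699 -5.7312 6.0211]
Step 4: x=[3.9510 6.1499 7.3190 13.8766] v=[3.9183 2.5154 -4.9462 4.7219]
Step 5: x=[4.4543 6.4882 6.7608 14.2518] v=[2.5166 1.6916 -2.7908 1.8758]
Max displacement = 2.2518

Answer: 2.2518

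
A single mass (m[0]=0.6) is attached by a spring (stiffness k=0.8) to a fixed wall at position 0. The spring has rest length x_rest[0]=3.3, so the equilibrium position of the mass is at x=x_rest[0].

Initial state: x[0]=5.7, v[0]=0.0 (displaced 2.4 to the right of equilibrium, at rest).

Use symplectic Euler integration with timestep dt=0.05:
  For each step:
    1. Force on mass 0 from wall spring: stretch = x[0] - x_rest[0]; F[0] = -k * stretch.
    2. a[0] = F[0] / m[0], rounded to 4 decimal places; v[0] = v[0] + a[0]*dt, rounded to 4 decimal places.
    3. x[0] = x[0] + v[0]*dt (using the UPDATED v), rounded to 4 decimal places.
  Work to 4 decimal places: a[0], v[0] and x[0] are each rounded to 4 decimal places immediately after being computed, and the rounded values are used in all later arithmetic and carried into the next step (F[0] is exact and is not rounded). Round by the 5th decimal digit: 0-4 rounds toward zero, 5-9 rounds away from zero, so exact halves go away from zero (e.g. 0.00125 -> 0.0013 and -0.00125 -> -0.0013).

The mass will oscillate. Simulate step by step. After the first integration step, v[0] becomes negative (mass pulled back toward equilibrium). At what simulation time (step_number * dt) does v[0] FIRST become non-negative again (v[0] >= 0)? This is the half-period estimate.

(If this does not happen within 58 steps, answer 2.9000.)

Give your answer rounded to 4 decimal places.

Step 0: x=[5.7000] v=[0.0000]
Step 1: x=[5.6920] v=[-0.1600]
Step 2: x=[5.6760] v=[-0.3195]
Step 3: x=[5.6521] v=[-0.4779]
Step 4: x=[5.6204] v=[-0.6347]
Step 5: x=[5.5809] v=[-0.7894]
Step 6: x=[5.5338] v=[-0.9415]
Step 7: x=[5.4793] v=[-1.0904]
Step 8: x=[5.4175] v=[-1.2357]
Step 9: x=[5.3487] v=[-1.3769]
Step 10: x=[5.2730] v=[-1.5135]
Step 11: x=[5.1908] v=[-1.6450]
Step 12: x=[5.1022] v=[-1.7711]
Step 13: x=[5.0076] v=[-1.8912]
Step 14: x=[4.9074] v=[-2.0050]
Step 15: x=[4.8018] v=[-2.1122]
Step 16: x=[4.6912] v=[-2.2123]
Step 17: x=[4.5760] v=[-2.3050]
Step 18: x=[4.4565] v=[-2.3901]
Step 19: x=[4.3331] v=[-2.4672]
Step 20: x=[4.2063] v=[-2.5361]
Step 21: x=[4.0765] v=[-2.5965]
Step 22: x=[3.9441] v=[-2.6483]
Step 23: x=[3.8095] v=[-2.6912]
Step 24: x=[3.6732] v=[-2.7252]
Step 25: x=[3.5357] v=[-2.7501]
Step 26: x=[3.3974] v=[-2.7658]
Step 27: x=[3.2588] v=[-2.7723]
Step 28: x=[3.1203] v=[-2.7696]
Step 29: x=[2.9824] v=[-2.7576]
Step 30: x=[2.8456] v=[-2.7364]
Step 31: x=[2.7103] v=[-2.7061]
Step 32: x=[2.5770] v=[-2.6668]
Step 33: x=[2.4461] v=[-2.6186]
Step 34: x=[2.3180] v=[-2.5617]
Step 35: x=[2.1932] v=[-2.4962]
Step 36: x=[2.0721] v=[-2.4224]
Step 37: x=[1.9551] v=[-2.3405]
Step 38: x=[1.8426] v=[-2.2508]
Step 39: x=[1.7349] v=[-2.1536]
Step 40: x=[1.6324] v=[-2.0493]
Step 41: x=[1.5355] v=[-1.9381]
Step 42: x=[1.4445] v=[-1.8205]
Step 43: x=[1.3597] v=[-1.6968]
Step 44: x=[1.2813] v=[-1.5674]
Step 45: x=[1.2097] v=[-1.4328]
Step 46: x=[1.1450] v=[-1.2934]
Step 47: x=[1.0875] v=[-1.1497]
Step 48: x=[1.0374] v=[-1.0022]
Step 49: x=[0.9948] v=[-0.8514]
Step 50: x=[0.9599] v=[-0.6977]
Step 51: x=[0.9328] v=[-0.5417]
Step 52: x=[0.9136] v=[-0.3839]
Step 53: x=[0.9024] v=[-0.2248]
Step 54: x=[0.8992] v=[-0.0650]
Step 55: x=[0.9040] v=[0.0951]
First v>=0 after going negative at step 55, time=2.7500

Answer: 2.7500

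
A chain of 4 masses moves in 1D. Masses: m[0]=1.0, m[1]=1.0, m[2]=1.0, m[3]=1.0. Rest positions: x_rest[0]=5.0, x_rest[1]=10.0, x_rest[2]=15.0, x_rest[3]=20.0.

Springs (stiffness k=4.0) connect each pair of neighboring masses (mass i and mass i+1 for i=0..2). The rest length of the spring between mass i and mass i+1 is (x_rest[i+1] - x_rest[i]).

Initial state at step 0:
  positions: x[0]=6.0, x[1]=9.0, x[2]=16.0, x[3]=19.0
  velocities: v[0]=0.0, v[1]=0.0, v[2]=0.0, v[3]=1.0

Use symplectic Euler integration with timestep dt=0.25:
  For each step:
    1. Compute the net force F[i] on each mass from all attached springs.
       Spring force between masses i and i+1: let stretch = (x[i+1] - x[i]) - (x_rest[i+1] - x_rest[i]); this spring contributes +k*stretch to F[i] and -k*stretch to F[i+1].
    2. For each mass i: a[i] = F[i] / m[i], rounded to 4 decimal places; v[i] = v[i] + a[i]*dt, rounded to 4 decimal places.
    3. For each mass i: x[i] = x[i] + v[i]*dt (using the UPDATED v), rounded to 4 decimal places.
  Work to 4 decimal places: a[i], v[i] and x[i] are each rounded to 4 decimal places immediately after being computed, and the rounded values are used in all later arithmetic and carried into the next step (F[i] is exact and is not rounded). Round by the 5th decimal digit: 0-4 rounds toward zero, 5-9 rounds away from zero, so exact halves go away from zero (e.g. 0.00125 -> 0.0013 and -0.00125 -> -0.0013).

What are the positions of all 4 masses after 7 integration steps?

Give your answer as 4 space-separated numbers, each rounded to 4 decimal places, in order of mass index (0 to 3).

Step 0: x=[6.0000 9.0000 16.0000 19.0000] v=[0.0000 0.0000 0.0000 1.0000]
Step 1: x=[5.5000 10.0000 15.0000 19.7500] v=[-2.0000 4.0000 -4.0000 3.0000]
Step 2: x=[4.8750 11.1250 13.9375 20.5625] v=[-2.5000 4.5000 -4.2500 3.2500]
Step 3: x=[4.5625 11.3906 13.8281 20.9688] v=[-1.2500 1.0625 -0.4375 1.6250]
Step 4: x=[4.7070 10.5586 14.8945 20.8399] v=[0.5781 -3.3281 4.2657 -0.5157]
Step 5: x=[5.0644 9.3477 16.3633 20.4746] v=[1.4297 -4.8438 5.8752 -1.4611]
Step 6: x=[5.2427 8.8198 17.1060 20.3315] v=[0.7130 -2.1115 2.9709 -0.5724]
Step 7: x=[5.0652 9.4692 16.5836 20.6320] v=[-0.7099 2.5976 -2.0898 1.2021]

Answer: 5.0652 9.4692 16.5836 20.6320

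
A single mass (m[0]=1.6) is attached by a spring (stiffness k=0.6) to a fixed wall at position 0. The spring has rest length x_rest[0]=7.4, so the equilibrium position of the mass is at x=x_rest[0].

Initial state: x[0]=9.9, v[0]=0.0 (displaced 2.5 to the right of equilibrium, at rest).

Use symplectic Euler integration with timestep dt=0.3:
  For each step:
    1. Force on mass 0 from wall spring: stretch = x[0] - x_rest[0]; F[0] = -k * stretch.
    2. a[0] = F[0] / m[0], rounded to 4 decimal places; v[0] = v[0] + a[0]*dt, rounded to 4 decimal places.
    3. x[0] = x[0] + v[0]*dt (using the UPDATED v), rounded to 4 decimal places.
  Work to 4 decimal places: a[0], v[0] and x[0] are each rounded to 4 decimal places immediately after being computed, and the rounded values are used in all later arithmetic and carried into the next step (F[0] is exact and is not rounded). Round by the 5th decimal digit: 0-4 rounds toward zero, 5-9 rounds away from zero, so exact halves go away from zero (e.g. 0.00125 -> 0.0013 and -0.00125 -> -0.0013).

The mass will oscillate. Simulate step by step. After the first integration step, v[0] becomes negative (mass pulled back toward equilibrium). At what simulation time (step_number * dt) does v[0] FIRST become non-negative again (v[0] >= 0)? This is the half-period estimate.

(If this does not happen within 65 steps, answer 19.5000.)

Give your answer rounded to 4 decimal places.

Answer: 5.4000

Derivation:
Step 0: x=[9.9000] v=[0.0000]
Step 1: x=[9.8156] v=[-0.2813]
Step 2: x=[9.6497] v=[-0.5531]
Step 3: x=[9.4078] v=[-0.8062]
Step 4: x=[9.0982] v=[-1.0321]
Step 5: x=[8.7313] v=[-1.2231]
Step 6: x=[8.3194] v=[-1.3729]
Step 7: x=[7.8765] v=[-1.4763]
Step 8: x=[7.4175] v=[-1.5299]
Step 9: x=[6.9579] v=[-1.5319]
Step 10: x=[6.5132] v=[-1.4822]
Step 11: x=[6.0985] v=[-1.3824]
Step 12: x=[5.7277] v=[-1.2360]
Step 13: x=[5.4133] v=[-1.0479]
Step 14: x=[5.1660] v=[-0.8244]
Step 15: x=[4.9941] v=[-0.5731]
Step 16: x=[4.9034] v=[-0.3024]
Step 17: x=[4.8970] v=[-0.0215]
Step 18: x=[4.9750] v=[0.2601]
First v>=0 after going negative at step 18, time=5.4000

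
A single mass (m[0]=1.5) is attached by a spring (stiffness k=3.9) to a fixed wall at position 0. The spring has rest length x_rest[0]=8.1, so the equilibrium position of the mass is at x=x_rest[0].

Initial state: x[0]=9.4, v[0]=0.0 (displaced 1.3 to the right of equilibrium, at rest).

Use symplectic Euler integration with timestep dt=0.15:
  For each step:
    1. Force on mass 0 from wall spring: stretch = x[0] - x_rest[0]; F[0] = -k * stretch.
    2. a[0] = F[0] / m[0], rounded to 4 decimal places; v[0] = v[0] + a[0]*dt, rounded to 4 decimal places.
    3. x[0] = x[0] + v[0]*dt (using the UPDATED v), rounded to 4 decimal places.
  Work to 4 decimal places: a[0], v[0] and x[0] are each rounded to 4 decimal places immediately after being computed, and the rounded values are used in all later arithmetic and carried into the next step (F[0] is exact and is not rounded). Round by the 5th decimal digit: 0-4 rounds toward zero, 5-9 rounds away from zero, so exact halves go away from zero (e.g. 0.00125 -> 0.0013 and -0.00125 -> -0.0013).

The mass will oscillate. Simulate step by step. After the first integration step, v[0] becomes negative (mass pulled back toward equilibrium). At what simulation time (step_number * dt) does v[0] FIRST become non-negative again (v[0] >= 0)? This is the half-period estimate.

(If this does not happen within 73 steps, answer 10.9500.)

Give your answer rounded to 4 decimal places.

Step 0: x=[9.4000] v=[0.0000]
Step 1: x=[9.3240] v=[-0.5070]
Step 2: x=[9.1763] v=[-0.9844]
Step 3: x=[8.9657] v=[-1.4042]
Step 4: x=[8.7044] v=[-1.7418]
Step 5: x=[8.4078] v=[-1.9775]
Step 6: x=[8.0932] v=[-2.0975]
Step 7: x=[7.7790] v=[-2.0948]
Step 8: x=[7.4836] v=[-1.9696]
Step 9: x=[7.2242] v=[-1.7292]
Step 10: x=[7.0161] v=[-1.3876]
Step 11: x=[6.8714] v=[-0.9649]
Step 12: x=[6.7985] v=[-0.4857]
Step 13: x=[6.8018] v=[0.0219]
First v>=0 after going negative at step 13, time=1.9500

Answer: 1.9500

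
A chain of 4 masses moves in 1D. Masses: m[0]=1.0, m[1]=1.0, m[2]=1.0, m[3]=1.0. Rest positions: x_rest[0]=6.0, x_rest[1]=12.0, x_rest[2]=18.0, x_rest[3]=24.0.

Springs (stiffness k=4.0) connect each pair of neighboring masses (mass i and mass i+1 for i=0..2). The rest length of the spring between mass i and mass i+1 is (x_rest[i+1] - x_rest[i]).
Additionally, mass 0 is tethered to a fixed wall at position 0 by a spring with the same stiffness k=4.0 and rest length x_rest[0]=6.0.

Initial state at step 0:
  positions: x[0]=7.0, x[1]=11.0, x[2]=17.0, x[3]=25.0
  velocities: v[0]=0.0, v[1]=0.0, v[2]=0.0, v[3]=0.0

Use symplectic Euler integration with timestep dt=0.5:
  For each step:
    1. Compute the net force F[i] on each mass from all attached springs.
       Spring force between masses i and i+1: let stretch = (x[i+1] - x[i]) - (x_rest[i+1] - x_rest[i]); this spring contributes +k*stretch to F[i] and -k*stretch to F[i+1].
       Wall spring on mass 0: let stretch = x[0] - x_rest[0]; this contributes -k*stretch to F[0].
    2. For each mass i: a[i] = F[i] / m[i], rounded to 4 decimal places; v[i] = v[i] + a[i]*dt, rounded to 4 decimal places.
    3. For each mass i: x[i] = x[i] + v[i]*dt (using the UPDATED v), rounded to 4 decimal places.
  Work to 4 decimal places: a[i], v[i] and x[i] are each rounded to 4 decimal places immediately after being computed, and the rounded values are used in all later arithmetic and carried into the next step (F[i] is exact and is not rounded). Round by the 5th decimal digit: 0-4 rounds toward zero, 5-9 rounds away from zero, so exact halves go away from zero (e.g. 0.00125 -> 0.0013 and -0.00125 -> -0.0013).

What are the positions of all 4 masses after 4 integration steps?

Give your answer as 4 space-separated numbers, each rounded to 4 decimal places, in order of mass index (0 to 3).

Answer: 6.0000 12.0000 18.0000 24.0000

Derivation:
Step 0: x=[7.0000 11.0000 17.0000 25.0000] v=[0.0000 0.0000 0.0000 0.0000]
Step 1: x=[4.0000 13.0000 19.0000 23.0000] v=[-6.0000 4.0000 4.0000 -4.0000]
Step 2: x=[6.0000 12.0000 19.0000 23.0000] v=[4.0000 -2.0000 0.0000 0.0000]
Step 3: x=[8.0000 12.0000 16.0000 25.0000] v=[4.0000 0.0000 -6.0000 4.0000]
Step 4: x=[6.0000 12.0000 18.0000 24.0000] v=[-4.0000 0.0000 4.0000 -2.0000]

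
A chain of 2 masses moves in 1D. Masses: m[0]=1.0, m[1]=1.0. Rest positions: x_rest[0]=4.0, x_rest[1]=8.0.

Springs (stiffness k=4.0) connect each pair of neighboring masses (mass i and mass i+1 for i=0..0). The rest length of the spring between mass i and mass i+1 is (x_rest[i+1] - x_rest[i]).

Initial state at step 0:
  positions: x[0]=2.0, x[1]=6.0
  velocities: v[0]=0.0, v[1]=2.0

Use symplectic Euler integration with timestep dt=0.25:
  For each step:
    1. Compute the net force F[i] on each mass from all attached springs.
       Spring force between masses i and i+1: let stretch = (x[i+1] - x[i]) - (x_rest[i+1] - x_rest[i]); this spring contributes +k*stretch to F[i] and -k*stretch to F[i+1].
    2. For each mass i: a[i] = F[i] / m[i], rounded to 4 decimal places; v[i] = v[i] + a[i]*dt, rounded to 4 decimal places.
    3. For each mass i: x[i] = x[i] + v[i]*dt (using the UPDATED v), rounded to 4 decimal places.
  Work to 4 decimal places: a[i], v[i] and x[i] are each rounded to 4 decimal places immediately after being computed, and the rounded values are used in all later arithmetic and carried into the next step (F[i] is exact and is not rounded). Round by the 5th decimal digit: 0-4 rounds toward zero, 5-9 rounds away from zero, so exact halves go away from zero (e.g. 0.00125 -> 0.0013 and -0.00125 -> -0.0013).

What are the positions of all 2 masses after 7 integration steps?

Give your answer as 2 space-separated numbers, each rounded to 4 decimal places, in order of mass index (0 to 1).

Answer: 4.1055 7.3946

Derivation:
Step 0: x=[2.0000 6.0000] v=[0.0000 2.0000]
Step 1: x=[2.0000 6.5000] v=[0.0000 2.0000]
Step 2: x=[2.1250 6.8750] v=[0.5000 1.5000]
Step 3: x=[2.4375 7.0625] v=[1.2500 0.7500]
Step 4: x=[2.9063 7.0938] v=[1.8750 0.1250]
Step 5: x=[3.4219 7.0782] v=[2.0625 -0.0625]
Step 6: x=[3.8516 7.1485] v=[1.7188 0.2812]
Step 7: x=[4.1055 7.3946] v=[1.0157 0.9843]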